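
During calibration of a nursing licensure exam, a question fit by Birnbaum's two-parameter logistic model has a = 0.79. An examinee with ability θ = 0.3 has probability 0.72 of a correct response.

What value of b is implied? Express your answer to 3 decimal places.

P(θ) = 1 / (1 + exp(−a(θ − b)))
logit(0.72) = ln(0.72/0.28) = 0.9445
b = θ − logit/(a) = 0.3 − 0.9445/0.7900 = -0.8955

-0.896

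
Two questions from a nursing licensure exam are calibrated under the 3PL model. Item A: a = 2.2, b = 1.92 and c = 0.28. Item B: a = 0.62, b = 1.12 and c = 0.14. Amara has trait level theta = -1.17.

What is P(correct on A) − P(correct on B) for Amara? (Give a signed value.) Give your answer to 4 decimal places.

P(theta) = c + (1 − c) · 1 / (1 + exp(−a(theta − b)))
P_A = 0.2808
P_B = 0.3074
P_A − P_B = -0.0266

-0.0266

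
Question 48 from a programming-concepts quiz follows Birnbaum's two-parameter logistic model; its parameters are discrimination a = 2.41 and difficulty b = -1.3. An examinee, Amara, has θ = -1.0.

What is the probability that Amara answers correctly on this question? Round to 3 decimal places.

P(θ) = 1 / (1 + exp(−a(θ − b)))
Exponent: 2.41 × (-1.0 − (-1.3)) = 0.7230
1/(1 + e^{-0.7230}) = 0.6733

0.673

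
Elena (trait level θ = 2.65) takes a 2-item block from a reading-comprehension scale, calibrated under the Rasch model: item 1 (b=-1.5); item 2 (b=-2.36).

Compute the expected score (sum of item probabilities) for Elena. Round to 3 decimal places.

1.978

P(θ) = 1 / (1 + exp(−(θ − b)))
P_1 = 1/(1+e^{-4.1500}) = 0.9845
P_2 = 1/(1+e^{-5.0100}) = 0.9934
E[score] = 0.9845 + 0.9934 = 1.9779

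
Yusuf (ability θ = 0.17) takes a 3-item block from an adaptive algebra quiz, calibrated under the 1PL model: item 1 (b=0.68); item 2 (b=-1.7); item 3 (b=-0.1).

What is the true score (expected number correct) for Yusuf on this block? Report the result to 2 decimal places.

P(θ) = 1 / (1 + exp(−(θ − b)))
P_1 = 1/(1+e^{0.5100}) = 0.3752
P_2 = 1/(1+e^{-1.8700}) = 0.8665
P_3 = 1/(1+e^{-0.2700}) = 0.5671
E[score] = 0.3752 + 0.8665 + 0.5671 = 1.8087

1.81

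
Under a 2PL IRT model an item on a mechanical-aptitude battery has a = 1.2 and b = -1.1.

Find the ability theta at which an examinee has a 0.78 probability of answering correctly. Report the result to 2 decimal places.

-0.05

P(theta) = 1 / (1 + exp(−a(theta − b)))
logit = ln(0.7800/0.2200) = 1.2657
theta = b + logit/(a) = -1.1 + 1.2657/1.2000 = -0.0453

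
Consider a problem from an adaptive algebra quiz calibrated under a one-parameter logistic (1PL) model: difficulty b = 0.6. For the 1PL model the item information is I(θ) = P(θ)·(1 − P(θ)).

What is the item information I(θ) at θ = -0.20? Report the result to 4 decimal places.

0.2139

P = 1/(1+e^{0.8000}) = 0.3100
P(1−P) = 0.3100 × 0.6900 = 0.2139
I = P(1−P) = 0.21391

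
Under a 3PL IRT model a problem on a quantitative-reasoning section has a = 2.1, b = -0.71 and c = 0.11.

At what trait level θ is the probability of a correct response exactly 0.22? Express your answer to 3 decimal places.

P(θ) = c + (1 − c) · 1 / (1 + exp(−a(θ − b)))
Remove guessing floor: (0.22 − 0.11)/(1 − 0.11) = 0.1236
logit = ln(0.1236/0.8764) = -1.9588
θ = b + logit/(a) = -0.71 + (-1.9588)/2.1000 = -1.6428

-1.643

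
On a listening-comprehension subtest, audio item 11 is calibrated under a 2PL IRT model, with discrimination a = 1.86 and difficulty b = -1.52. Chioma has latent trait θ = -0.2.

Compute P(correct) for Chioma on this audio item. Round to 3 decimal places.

P(θ) = 1 / (1 + exp(−a(θ − b)))
Exponent: 1.86 × (-0.2 − (-1.52)) = 2.4552
1/(1 + e^{-2.4552}) = 0.9209

0.921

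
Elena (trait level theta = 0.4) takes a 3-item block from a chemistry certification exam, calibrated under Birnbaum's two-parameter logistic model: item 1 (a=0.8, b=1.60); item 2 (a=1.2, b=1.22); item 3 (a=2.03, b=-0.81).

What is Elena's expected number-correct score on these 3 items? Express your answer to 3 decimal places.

1.470

P(theta) = 1 / (1 + exp(−a(theta − b)))
P_1 = 1/(1+e^{0.9600}) = 0.2769
P_2 = 1/(1+e^{0.9840}) = 0.2721
P_3 = 1/(1+e^{-2.4563}) = 0.9210
E[score] = 0.2769 + 0.2721 + 0.9210 = 1.4700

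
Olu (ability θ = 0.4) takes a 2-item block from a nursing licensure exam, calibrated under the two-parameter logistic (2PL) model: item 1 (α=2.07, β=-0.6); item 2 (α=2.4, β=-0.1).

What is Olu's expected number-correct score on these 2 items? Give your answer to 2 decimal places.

1.66

P(θ) = 1 / (1 + exp(−α(θ − β)))
P_1 = 1/(1+e^{-2.0700}) = 0.8880
P_2 = 1/(1+e^{-1.2000}) = 0.7685
E[score] = 0.8880 + 0.7685 = 1.6565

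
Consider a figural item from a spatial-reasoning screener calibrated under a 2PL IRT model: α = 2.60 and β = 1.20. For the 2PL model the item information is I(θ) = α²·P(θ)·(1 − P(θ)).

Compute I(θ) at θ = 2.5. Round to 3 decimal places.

P = 1/(1+e^{-3.3800}) = 0.9671
P(1−P) = 0.9671 × 0.0329 = 0.0318
I = α² × P(1−P) = 2.60² × 0.0318 = 0.21525

0.215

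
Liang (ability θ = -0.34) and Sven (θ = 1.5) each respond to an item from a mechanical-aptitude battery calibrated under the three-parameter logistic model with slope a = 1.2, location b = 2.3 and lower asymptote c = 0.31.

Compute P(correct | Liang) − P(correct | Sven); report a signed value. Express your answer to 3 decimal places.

P(θ) = c + (1 − c) · 1 / (1 + exp(−a(θ − b)))
P(Liang) = 0.3379  [exponent -3.1680]
P(Sven) = 0.5010  [exponent -0.9600]
Difference = 0.3379 − 0.5010 = -0.1632

-0.163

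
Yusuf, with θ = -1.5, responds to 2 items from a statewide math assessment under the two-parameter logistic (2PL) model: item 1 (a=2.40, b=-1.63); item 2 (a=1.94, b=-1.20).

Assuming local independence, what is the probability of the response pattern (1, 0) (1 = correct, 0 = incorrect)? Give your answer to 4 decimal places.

P(θ) = 1 / (1 + exp(−a(θ − b)))
P_1 = 1/(1+e^{-0.3120}) = 0.5774
P_2 = 1/(1+e^{0.5820}) = 0.3585
L = P_1 × (1−P_2) = 0.5774 × 0.6415 = 0.37040

0.3704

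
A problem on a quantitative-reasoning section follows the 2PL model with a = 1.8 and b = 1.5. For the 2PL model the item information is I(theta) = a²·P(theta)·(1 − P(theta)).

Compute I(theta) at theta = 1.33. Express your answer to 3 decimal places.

0.791

P = 1/(1+e^{0.3060}) = 0.4241
P(1−P) = 0.4241 × 0.5759 = 0.2442
I = a² × P(1−P) = 1.8² × 0.2442 = 0.79133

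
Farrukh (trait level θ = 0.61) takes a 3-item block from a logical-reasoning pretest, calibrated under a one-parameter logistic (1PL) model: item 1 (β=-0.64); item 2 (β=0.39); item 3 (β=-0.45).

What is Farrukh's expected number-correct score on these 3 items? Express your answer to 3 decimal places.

2.075

P(θ) = 1 / (1 + exp(−(θ − β)))
P_1 = 1/(1+e^{-1.2500}) = 0.7773
P_2 = 1/(1+e^{-0.2200}) = 0.5548
P_3 = 1/(1+e^{-1.0600}) = 0.7427
E[score] = 0.7773 + 0.5548 + 0.7427 = 2.0748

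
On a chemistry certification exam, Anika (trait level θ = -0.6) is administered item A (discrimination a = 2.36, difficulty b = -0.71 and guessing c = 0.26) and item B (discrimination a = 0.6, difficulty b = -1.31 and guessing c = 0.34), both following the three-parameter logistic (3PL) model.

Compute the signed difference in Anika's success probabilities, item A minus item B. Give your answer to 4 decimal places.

-0.0615

P(θ) = c + (1 − c) · 1 / (1 + exp(−a(θ − b)))
P_A = 0.6778
P_B = 0.7392
P_A − P_B = -0.0615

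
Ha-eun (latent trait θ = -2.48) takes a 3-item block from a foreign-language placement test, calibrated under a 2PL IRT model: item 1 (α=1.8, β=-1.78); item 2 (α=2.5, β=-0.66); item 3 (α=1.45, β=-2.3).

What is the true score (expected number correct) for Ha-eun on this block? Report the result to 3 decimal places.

P(θ) = 1 / (1 + exp(−α(θ − β)))
P_1 = 1/(1+e^{1.2600}) = 0.2210
P_2 = 1/(1+e^{4.5500}) = 0.0105
P_3 = 1/(1+e^{0.2610}) = 0.4351
E[score] = 0.2210 + 0.0105 + 0.4351 = 0.6665

0.667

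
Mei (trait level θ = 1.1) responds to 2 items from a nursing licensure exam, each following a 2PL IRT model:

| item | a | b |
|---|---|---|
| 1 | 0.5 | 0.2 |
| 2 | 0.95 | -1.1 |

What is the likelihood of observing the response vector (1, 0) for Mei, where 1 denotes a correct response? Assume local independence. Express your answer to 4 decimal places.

0.0672

P(θ) = 1 / (1 + exp(−a(θ − b)))
P_1 = 1/(1+e^{-0.4500}) = 0.6106
P_2 = 1/(1+e^{-2.0900}) = 0.8899
L = P_1 × (1−P_2) = 0.6106 × 0.1101 = 0.06721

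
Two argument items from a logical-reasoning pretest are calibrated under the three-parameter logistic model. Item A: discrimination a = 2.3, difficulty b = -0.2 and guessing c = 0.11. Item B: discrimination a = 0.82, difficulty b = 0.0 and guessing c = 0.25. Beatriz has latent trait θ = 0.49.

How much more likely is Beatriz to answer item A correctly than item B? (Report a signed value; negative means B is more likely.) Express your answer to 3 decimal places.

P(θ) = c + (1 − c) · 1 / (1 + exp(−a(θ − b)))
P_A = 0.8489
P_B = 0.6993
P_A − P_B = 0.1495

0.150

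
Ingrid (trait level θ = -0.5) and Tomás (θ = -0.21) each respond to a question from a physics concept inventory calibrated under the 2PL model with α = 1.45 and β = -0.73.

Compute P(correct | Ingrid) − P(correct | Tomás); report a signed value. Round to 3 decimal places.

-0.097

P(θ) = 1 / (1 + exp(−α(θ − β)))
P(Ingrid) = 0.5826  [exponent 0.3335]
P(Tomás) = 0.6800  [exponent 0.7540]
Difference = 0.5826 − 0.6800 = -0.0974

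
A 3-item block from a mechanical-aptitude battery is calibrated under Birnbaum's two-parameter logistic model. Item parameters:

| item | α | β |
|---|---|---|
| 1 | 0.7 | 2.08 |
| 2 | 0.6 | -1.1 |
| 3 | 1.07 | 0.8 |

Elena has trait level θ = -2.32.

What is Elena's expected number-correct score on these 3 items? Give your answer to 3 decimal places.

0.403

P(θ) = 1 / (1 + exp(−α(θ − β)))
P_1 = 1/(1+e^{3.0800}) = 0.0439
P_2 = 1/(1+e^{0.7320}) = 0.3248
P_3 = 1/(1+e^{3.3384}) = 0.0343
E[score] = 0.0439 + 0.3248 + 0.0343 = 0.4030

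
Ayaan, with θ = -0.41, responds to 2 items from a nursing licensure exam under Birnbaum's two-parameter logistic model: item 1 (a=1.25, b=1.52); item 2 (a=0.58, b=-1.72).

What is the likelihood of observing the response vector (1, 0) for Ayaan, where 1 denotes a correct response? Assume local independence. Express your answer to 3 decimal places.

P(θ) = 1 / (1 + exp(−a(θ − b)))
P_1 = 1/(1+e^{2.4125}) = 0.0822
P_2 = 1/(1+e^{-0.7598}) = 0.6813
L = P_1 × (1−P_2) = 0.0822 × 0.3187 = 0.02620

0.026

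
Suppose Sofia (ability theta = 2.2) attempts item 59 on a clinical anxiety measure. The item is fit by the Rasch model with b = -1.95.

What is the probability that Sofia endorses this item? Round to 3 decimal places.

P(theta) = 1 / (1 + exp(−(theta − b)))
Exponent: (2.2 − (-1.95)) = 4.1500
1/(1 + e^{-4.1500}) = 0.9845
P = 0.9845

0.984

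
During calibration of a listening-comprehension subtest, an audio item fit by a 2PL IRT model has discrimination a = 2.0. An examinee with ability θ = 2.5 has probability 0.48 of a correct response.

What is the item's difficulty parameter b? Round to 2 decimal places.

P(θ) = 1 / (1 + exp(−a(θ − b)))
logit(0.48) = ln(0.48/0.52) = -0.0800
b = θ − logit/(a) = 2.5 − (-0.0800)/2.0000 = 2.5400

2.54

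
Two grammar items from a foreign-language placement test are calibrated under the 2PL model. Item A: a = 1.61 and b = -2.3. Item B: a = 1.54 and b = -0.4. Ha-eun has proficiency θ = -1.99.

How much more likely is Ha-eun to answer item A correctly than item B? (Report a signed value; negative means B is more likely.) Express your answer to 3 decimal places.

P(θ) = 1 / (1 + exp(−a(θ − b)))
P_A = 0.6222
P_B = 0.0795
P_A − P_B = 0.5427

0.543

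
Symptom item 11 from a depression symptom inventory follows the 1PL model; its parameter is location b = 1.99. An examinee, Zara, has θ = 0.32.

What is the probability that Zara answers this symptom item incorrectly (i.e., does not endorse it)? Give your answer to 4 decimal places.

0.8416

P(θ) = 1 / (1 + exp(−(θ − b)))
Exponent: (0.32 − 1.99) = -1.6700
1/(1 + e^{1.6700}) = 0.1584
P = 0.1584
P(incorrect) = 1 − 0.1584 = 0.8416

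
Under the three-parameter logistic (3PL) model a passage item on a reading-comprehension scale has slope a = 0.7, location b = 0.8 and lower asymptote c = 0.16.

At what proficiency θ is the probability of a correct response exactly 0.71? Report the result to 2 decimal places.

P(θ) = c + (1 − c) · 1 / (1 + exp(−a(θ − b)))
Remove guessing floor: (0.71 − 0.16)/(1 − 0.16) = 0.6548
logit = ln(0.6548/0.3452) = 0.6400
θ = b + logit/(a) = 0.8 + 0.6400/0.7000 = 1.7143

1.71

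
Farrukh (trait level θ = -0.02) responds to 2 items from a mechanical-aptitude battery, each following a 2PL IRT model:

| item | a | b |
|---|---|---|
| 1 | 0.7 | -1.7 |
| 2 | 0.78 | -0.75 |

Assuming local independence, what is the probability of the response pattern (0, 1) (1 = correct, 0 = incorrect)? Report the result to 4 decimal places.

0.1506

P(θ) = 1 / (1 + exp(−a(θ − b)))
P_1 = 1/(1+e^{-1.1760}) = 0.7642
P_2 = 1/(1+e^{-0.5694}) = 0.6386
L = (1−P_1) × P_2 = 0.2358 × 0.6386 = 0.15057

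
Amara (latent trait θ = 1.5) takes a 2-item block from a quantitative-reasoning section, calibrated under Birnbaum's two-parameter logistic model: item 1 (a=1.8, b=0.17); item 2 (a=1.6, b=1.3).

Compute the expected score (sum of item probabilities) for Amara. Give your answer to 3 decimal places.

1.496

P(θ) = 1 / (1 + exp(−a(θ − b)))
P_1 = 1/(1+e^{-2.3940}) = 0.9164
P_2 = 1/(1+e^{-0.3200}) = 0.5793
E[score] = 0.9164 + 0.5793 = 1.4957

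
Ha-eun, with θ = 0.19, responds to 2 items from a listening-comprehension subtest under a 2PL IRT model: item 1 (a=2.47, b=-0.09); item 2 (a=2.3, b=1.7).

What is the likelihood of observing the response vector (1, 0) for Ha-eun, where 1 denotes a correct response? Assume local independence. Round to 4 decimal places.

P(θ) = 1 / (1 + exp(−a(θ − b)))
P_1 = 1/(1+e^{-0.6916}) = 0.6663
P_2 = 1/(1+e^{3.4730}) = 0.0301
L = P_1 × (1−P_2) = 0.6663 × 0.9699 = 0.64627

0.6463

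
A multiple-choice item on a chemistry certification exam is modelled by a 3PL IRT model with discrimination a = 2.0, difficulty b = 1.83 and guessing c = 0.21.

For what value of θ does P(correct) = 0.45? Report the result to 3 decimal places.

1.415

P(θ) = c + (1 − c) · 1 / (1 + exp(−a(θ − b)))
Remove guessing floor: (0.45 − 0.21)/(1 − 0.21) = 0.3038
logit = ln(0.3038/0.6962) = -0.8293
θ = b + logit/(a) = 1.83 + (-0.8293)/2.0000 = 1.4154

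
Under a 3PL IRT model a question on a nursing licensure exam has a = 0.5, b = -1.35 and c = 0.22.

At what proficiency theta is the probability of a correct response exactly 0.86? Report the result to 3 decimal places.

P(theta) = c + (1 − c) · 1 / (1 + exp(−a(theta − b)))
Remove guessing floor: (0.86 − 0.22)/(1 − 0.22) = 0.8205
logit = ln(0.8205/0.1795) = 1.5198
theta = b + logit/(a) = -1.35 + 1.5198/0.5000 = 1.6897

1.690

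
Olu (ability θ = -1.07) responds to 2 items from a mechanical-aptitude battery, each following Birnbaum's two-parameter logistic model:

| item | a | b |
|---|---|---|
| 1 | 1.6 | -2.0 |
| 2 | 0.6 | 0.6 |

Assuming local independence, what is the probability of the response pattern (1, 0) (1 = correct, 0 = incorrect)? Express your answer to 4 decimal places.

P(θ) = 1 / (1 + exp(−a(θ − b)))
P_1 = 1/(1+e^{-1.4880}) = 0.8158
P_2 = 1/(1+e^{1.0020}) = 0.2685
L = P_1 × (1−P_2) = 0.8158 × 0.7315 = 0.59670

0.5967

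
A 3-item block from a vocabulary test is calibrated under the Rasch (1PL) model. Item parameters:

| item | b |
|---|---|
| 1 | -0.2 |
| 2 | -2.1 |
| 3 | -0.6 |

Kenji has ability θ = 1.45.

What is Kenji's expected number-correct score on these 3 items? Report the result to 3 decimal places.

2.697

P(θ) = 1 / (1 + exp(−(θ − b)))
P_1 = 1/(1+e^{-1.6500}) = 0.8389
P_2 = 1/(1+e^{-3.5500}) = 0.9721
P_3 = 1/(1+e^{-2.0500}) = 0.8859
E[score] = 0.8389 + 0.9721 + 0.8859 = 2.6969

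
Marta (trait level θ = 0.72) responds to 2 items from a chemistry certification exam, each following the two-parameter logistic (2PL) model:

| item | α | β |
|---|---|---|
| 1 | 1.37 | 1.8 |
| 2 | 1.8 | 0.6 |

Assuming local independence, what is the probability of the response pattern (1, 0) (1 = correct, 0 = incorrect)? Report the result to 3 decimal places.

0.083

P(θ) = 1 / (1 + exp(−α(θ − β)))
P_1 = 1/(1+e^{1.4796}) = 0.1855
P_2 = 1/(1+e^{-0.2160}) = 0.5538
L = P_1 × (1−P_2) = 0.1855 × 0.4462 = 0.08277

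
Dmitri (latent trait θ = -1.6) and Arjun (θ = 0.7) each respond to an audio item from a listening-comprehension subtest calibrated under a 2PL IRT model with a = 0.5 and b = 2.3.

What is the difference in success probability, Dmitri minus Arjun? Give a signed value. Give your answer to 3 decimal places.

P(θ) = 1 / (1 + exp(−a(θ − b)))
P(Dmitri) = 0.1246  [exponent -1.9500]
P(Arjun) = 0.3100  [exponent -0.8000]
Difference = 0.1246 − 0.3100 = -0.1855

-0.185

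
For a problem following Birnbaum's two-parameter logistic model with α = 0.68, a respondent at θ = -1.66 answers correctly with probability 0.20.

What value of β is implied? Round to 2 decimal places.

P(θ) = 1 / (1 + exp(−α(θ − β)))
logit(0.20) = ln(0.20/0.80) = -1.3863
β = θ − logit/(α) = -1.66 − (-1.3863)/0.6800 = 0.3787

0.38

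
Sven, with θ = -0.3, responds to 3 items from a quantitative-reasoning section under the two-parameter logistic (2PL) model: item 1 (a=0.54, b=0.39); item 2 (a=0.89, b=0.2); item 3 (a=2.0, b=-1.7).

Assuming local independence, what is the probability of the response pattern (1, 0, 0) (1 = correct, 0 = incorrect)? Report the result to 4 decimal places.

P(θ) = 1 / (1 + exp(−a(θ − b)))
P_1 = 1/(1+e^{0.3726}) = 0.4079
P_2 = 1/(1+e^{0.4450}) = 0.3906
P_3 = 1/(1+e^{-2.8000}) = 0.9427
L = P_1 × (1−P_2) × (1−P_3) = 0.4079 × 0.6094 × 0.0573 = 0.01425

0.0143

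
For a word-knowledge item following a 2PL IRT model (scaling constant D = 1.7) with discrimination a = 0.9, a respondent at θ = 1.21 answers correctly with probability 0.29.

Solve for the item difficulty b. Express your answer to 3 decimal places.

1.795

P(θ) = 1 / (1 + exp(−D·a(θ − b)))
logit(0.29) = ln(0.29/0.71) = -0.8954
b = θ − logit/(1.7·a) = 1.21 − (-0.8954)/1.5300 = 1.7952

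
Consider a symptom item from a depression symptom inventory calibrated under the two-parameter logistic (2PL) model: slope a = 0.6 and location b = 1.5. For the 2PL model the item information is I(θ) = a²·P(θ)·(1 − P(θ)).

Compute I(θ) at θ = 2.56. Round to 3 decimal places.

P = 1/(1+e^{-0.6360}) = 0.6538
P(1−P) = 0.6538 × 0.3462 = 0.2263
I = a² × P(1−P) = 0.6² × 0.2263 = 0.08148

0.081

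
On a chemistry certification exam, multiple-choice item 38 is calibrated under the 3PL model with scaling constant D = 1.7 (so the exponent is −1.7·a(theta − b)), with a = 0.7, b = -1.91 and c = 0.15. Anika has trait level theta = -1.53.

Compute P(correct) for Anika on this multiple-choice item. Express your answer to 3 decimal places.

0.669

P(theta) = c + (1 − c) · 1 / (1 + exp(−D·a(theta − b)))
Exponent: 1.7 × 0.7 × (-1.53 − (-1.91)) = 0.4522
1/(1 + e^{-0.4522}) = 0.6112
P = 0.15 + 0.85 × 0.6112 = 0.6695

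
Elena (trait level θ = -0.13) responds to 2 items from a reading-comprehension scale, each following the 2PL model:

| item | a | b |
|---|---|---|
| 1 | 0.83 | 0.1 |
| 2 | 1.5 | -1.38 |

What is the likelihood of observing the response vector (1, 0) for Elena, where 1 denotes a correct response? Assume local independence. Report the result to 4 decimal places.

0.0602

P(θ) = 1 / (1 + exp(−a(θ − b)))
P_1 = 1/(1+e^{0.1909}) = 0.4524
P_2 = 1/(1+e^{-1.8750}) = 0.8670
L = P_1 × (1−P_2) = 0.4524 × 0.1330 = 0.06016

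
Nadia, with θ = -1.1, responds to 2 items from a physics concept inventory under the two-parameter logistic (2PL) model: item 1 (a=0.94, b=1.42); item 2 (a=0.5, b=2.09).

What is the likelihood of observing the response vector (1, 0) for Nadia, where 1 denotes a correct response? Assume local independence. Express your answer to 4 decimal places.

0.0711

P(θ) = 1 / (1 + exp(−a(θ − b)))
P_1 = 1/(1+e^{2.3688}) = 0.0856
P_2 = 1/(1+e^{1.5950}) = 0.1687
L = P_1 × (1−P_2) = 0.0856 × 0.8313 = 0.07115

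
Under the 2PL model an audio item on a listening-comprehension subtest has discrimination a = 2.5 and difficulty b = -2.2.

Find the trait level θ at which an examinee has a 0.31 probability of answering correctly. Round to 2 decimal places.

P(θ) = 1 / (1 + exp(−a(θ − b)))
logit = ln(0.3100/0.6900) = -0.8001
θ = b + logit/(a) = -2.2 + (-0.8001)/2.5000 = -2.5200

-2.52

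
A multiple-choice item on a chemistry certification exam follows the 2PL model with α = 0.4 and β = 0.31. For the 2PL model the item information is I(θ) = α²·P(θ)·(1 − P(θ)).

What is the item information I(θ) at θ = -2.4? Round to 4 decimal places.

P = 1/(1+e^{1.0840}) = 0.2527
P(1−P) = 0.2527 × 0.7473 = 0.1889
I = α² × P(1−P) = 0.4² × 0.1889 = 0.03022

0.0302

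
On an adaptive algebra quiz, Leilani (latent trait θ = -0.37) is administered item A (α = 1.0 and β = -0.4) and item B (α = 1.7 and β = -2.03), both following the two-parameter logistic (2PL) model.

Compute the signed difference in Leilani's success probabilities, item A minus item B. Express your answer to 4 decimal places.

-0.4364

P(θ) = 1 / (1 + exp(−α(θ − β)))
P_A = 0.5075
P_B = 0.9439
P_A − P_B = -0.4364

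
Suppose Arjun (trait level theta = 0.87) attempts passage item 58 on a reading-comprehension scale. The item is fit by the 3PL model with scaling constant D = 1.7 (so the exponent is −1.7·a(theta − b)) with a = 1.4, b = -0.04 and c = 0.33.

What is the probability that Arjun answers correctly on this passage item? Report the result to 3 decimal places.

0.931

P(theta) = c + (1 − c) · 1 / (1 + exp(−D·a(theta − b)))
Exponent: 1.7 × 1.4 × (0.87 − (-0.04)) = 2.1658
1/(1 + e^{-2.1658}) = 0.8971
P = 0.33 + 0.67 × 0.8971 = 0.9311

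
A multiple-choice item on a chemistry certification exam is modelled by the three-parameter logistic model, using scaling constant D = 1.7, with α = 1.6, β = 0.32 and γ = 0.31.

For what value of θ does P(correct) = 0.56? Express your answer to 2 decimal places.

P(θ) = γ + (1 − γ) · 1 / (1 + exp(−D·α(θ − β)))
Remove guessing floor: (0.56 − 0.31)/(1 − 0.31) = 0.3623
logit = ln(0.3623/0.6377) = -0.5653
θ = β + logit/(1.7·α) = 0.32 + (-0.5653)/2.7200 = 0.1122

0.11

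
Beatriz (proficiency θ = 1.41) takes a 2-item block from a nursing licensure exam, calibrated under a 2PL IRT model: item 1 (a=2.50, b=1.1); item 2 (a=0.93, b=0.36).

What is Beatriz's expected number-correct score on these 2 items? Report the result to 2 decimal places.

1.41

P(θ) = 1 / (1 + exp(−a(θ − b)))
P_1 = 1/(1+e^{-0.7750}) = 0.6846
P_2 = 1/(1+e^{-0.9765}) = 0.7264
E[score] = 0.6846 + 0.7264 = 1.4110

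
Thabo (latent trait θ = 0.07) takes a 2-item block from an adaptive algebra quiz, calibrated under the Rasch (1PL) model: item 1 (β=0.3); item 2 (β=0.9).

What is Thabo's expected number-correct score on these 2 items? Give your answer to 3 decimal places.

0.746

P(θ) = 1 / (1 + exp(−(θ − β)))
P_1 = 1/(1+e^{0.2300}) = 0.4428
P_2 = 1/(1+e^{0.8300}) = 0.3036
E[score] = 0.4428 + 0.3036 = 0.7464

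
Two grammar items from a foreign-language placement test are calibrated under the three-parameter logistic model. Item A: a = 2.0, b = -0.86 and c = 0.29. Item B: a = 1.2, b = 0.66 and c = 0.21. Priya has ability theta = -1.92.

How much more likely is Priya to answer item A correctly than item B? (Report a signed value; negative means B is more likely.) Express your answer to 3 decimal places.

0.122

P(theta) = c + (1 − c) · 1 / (1 + exp(−a(theta − b)))
P_A = 0.3661
P_B = 0.2442
P_A − P_B = 0.1219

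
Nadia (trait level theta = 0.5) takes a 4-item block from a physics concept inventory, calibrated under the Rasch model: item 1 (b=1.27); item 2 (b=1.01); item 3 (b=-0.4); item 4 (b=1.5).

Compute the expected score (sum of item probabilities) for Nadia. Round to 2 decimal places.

P(theta) = 1 / (1 + exp(−(theta − b)))
P_1 = 1/(1+e^{0.7700}) = 0.3165
P_2 = 1/(1+e^{0.5100}) = 0.3752
P_3 = 1/(1+e^{-0.9000}) = 0.7109
P_4 = 1/(1+e^{1.0000}) = 0.2689
E[score] = 0.3165 + 0.3752 + 0.7109 + 0.2689 = 1.6716

1.67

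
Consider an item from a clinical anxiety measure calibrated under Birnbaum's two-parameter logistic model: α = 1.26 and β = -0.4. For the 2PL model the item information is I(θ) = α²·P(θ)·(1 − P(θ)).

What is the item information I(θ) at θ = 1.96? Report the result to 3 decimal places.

P = 1/(1+e^{-2.9736}) = 0.9514
P(1−P) = 0.9514 × 0.0486 = 0.0463
I = α² × P(1−P) = 1.26² × 0.0463 = 0.07345

0.073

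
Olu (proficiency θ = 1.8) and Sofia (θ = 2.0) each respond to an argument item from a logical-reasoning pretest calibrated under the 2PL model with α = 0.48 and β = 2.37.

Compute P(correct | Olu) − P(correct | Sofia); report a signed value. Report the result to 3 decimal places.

-0.024

P(θ) = 1 / (1 + exp(−α(θ − β)))
P(Olu) = 0.4320  [exponent -0.2736]
P(Sofia) = 0.4557  [exponent -0.1776]
Difference = 0.4320 − 0.4557 = -0.0237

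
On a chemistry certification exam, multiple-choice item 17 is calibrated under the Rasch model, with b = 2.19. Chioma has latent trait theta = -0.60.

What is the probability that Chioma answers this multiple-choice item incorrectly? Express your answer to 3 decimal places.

0.942

P(theta) = 1 / (1 + exp(−(theta − b)))
Exponent: (-0.60 − 2.19) = -2.7900
1/(1 + e^{2.7900}) = 0.0579
P = 0.0579
P(incorrect) = 1 − 0.0579 = 0.9421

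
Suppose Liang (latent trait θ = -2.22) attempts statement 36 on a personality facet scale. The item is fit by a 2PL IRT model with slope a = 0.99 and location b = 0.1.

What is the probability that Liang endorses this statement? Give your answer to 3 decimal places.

P(θ) = 1 / (1 + exp(−a(θ − b)))
Exponent: 0.99 × (-2.22 − 0.1) = -2.2968
1/(1 + e^{2.2968}) = 0.0914

0.091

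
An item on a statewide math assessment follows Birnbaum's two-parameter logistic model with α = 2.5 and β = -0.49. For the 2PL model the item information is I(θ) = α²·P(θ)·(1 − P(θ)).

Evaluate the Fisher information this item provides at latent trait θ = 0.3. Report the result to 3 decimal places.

0.669

P = 1/(1+e^{-1.9750}) = 0.8781
P(1−P) = 0.8781 × 0.1219 = 0.1070
I = α² × P(1−P) = 2.5² × 0.1070 = 0.66878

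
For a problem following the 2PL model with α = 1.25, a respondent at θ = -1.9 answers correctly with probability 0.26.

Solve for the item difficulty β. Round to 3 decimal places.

-1.063

P(θ) = 1 / (1 + exp(−α(θ − β)))
logit(0.26) = ln(0.26/0.74) = -1.0460
β = θ − logit/(α) = -1.9 − (-1.0460)/1.2500 = -1.0632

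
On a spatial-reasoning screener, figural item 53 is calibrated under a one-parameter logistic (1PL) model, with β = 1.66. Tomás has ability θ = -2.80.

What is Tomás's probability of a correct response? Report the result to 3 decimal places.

P(θ) = 1 / (1 + exp(−(θ − β)))
Exponent: (-2.80 − 1.66) = -4.4600
1/(1 + e^{4.4600}) = 0.0114
P = 0.0114

0.011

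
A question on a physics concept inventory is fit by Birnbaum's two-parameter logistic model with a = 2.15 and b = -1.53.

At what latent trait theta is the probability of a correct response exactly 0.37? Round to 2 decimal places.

P(theta) = 1 / (1 + exp(−a(theta − b)))
logit = ln(0.3700/0.6300) = -0.5322
theta = b + logit/(a) = -1.53 + (-0.5322)/2.1500 = -1.7775

-1.78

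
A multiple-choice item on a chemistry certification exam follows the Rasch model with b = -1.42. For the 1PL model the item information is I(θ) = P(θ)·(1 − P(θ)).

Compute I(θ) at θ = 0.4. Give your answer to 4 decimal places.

0.1200

P = 1/(1+e^{-1.8200}) = 0.8606
P(1−P) = 0.8606 × 0.1394 = 0.1200
I = P(1−P) = 0.11999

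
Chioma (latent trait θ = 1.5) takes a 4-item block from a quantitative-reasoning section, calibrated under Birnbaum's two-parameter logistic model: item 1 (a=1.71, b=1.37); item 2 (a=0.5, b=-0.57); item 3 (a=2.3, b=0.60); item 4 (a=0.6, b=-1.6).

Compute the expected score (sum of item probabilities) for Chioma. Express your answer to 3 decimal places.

3.046

P(θ) = 1 / (1 + exp(−a(θ − b)))
P_1 = 1/(1+e^{-0.2223}) = 0.5553
P_2 = 1/(1+e^{-1.0350}) = 0.7379
P_3 = 1/(1+e^{-2.0700}) = 0.8880
P_4 = 1/(1+e^{-1.8600}) = 0.8653
E[score] = 0.5553 + 0.7379 + 0.8880 + 0.8653 = 3.0465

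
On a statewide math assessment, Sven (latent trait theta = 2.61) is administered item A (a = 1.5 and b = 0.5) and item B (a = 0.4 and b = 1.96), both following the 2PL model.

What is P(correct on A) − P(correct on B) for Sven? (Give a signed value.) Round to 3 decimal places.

P(theta) = 1 / (1 + exp(−a(theta − b)))
P_A = 0.9595
P_B = 0.5646
P_A − P_B = 0.3949

0.395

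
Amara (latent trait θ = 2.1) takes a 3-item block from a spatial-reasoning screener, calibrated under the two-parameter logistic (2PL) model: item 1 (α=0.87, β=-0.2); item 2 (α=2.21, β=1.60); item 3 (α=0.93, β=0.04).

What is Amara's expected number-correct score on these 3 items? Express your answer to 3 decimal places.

P(θ) = 1 / (1 + exp(−α(θ − β)))
P_1 = 1/(1+e^{-2.0010}) = 0.8809
P_2 = 1/(1+e^{-1.1050}) = 0.7512
P_3 = 1/(1+e^{-1.9158}) = 0.8717
E[score] = 0.8809 + 0.7512 + 0.8717 = 2.5038

2.504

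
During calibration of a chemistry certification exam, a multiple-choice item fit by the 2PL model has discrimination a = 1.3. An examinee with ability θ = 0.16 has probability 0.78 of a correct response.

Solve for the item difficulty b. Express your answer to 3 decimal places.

P(θ) = 1 / (1 + exp(−a(θ − b)))
logit(0.78) = ln(0.78/0.22) = 1.2657
b = θ − logit/(a) = 0.16 − 1.2657/1.3000 = -0.8136

-0.814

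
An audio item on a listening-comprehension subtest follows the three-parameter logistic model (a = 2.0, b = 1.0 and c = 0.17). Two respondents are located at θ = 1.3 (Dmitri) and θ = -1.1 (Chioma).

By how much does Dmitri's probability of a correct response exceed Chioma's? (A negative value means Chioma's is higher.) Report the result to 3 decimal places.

P(θ) = c + (1 − c) · 1 / (1 + exp(−a(θ − b)))
P(Dmitri) = 0.7059  [exponent 0.6000]
P(Chioma) = 0.1823  [exponent -4.2000]
Difference = 0.7059 − 0.1823 = 0.5236

0.524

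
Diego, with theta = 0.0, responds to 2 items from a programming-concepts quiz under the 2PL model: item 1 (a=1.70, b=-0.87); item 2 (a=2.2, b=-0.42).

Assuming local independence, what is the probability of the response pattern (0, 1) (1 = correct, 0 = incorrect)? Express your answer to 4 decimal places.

P(theta) = 1 / (1 + exp(−a(theta − b)))
P_1 = 1/(1+e^{-1.4790}) = 0.8144
P_2 = 1/(1+e^{-0.9240}) = 0.7159
L = (1−P_1) × P_2 = 0.1856 × 0.7159 = 0.13285

0.1328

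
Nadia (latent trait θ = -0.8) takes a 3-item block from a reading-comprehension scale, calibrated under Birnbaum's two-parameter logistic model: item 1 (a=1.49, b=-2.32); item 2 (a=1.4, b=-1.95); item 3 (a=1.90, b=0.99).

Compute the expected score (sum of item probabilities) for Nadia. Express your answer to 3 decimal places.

1.772

P(θ) = 1 / (1 + exp(−a(θ − b)))
P_1 = 1/(1+e^{-2.2648}) = 0.9059
P_2 = 1/(1+e^{-1.6100}) = 0.8334
P_3 = 1/(1+e^{3.4010}) = 0.0323
E[score] = 0.9059 + 0.8334 + 0.0323 = 1.7716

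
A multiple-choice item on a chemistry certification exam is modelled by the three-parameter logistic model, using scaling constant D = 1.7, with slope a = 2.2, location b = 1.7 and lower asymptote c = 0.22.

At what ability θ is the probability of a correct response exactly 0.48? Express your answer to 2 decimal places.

1.51

P(θ) = c + (1 − c) · 1 / (1 + exp(−D·a(θ − b)))
Remove guessing floor: (0.48 − 0.22)/(1 − 0.22) = 0.3333
logit = ln(0.3333/0.6667) = -0.6931
θ = b + logit/(1.7·a) = 1.7 + (-0.6931)/3.7400 = 1.5147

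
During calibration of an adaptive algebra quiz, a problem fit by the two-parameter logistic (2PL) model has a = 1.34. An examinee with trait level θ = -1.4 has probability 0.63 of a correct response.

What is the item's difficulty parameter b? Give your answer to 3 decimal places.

P(θ) = 1 / (1 + exp(−a(θ − b)))
logit(0.63) = ln(0.63/0.37) = 0.5322
b = θ − logit/(a) = -1.4 − 0.5322/1.3400 = -1.7972

-1.797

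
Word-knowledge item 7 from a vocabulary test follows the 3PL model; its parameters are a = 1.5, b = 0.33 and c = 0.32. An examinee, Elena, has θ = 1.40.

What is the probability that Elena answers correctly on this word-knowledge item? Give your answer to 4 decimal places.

P(θ) = c + (1 − c) · 1 / (1 + exp(−a(θ − b)))
Exponent: 1.5 × (1.40 − 0.33) = 1.6050
1/(1 + e^{-1.6050}) = 0.8327
P = 0.32 + 0.68 × 0.8327 = 0.8862

0.8862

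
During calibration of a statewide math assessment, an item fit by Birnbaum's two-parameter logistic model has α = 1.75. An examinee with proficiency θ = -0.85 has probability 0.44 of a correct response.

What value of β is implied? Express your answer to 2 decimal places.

-0.71

P(θ) = 1 / (1 + exp(−α(θ − β)))
logit(0.44) = ln(0.44/0.56) = -0.2412
β = θ − logit/(α) = -0.85 − (-0.2412)/1.7500 = -0.7122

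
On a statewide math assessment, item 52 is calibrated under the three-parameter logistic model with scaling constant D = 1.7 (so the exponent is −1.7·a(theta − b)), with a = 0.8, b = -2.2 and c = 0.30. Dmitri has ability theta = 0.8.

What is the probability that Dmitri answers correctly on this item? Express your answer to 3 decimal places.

0.988

P(theta) = c + (1 − c) · 1 / (1 + exp(−D·a(theta − b)))
Exponent: 1.7 × 0.8 × (0.8 − (-2.2)) = 4.0800
1/(1 + e^{-4.0800}) = 0.9834
P = 0.30 + 0.70 × 0.9834 = 0.9884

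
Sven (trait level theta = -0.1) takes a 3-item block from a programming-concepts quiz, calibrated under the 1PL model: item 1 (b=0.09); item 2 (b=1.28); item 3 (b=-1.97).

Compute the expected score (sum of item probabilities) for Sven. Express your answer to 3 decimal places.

1.520

P(theta) = 1 / (1 + exp(−(theta − b)))
P_1 = 1/(1+e^{0.1900}) = 0.4526
P_2 = 1/(1+e^{1.3800}) = 0.2010
P_3 = 1/(1+e^{-1.8700}) = 0.8665
E[score] = 0.4526 + 0.2010 + 0.8665 = 1.5201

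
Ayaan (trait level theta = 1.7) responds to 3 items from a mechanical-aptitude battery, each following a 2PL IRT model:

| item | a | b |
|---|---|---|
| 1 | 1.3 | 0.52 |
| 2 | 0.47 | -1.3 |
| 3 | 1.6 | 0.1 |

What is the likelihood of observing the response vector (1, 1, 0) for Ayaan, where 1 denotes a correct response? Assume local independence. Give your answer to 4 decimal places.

P(theta) = 1 / (1 + exp(−a(theta − b)))
P_1 = 1/(1+e^{-1.5340}) = 0.8226
P_2 = 1/(1+e^{-1.4100}) = 0.8038
P_3 = 1/(1+e^{-2.5600}) = 0.9282
L = P_1 × P_2 × (1−P_3) = 0.8226 × 0.8038 × 0.0718 = 0.04744

0.0474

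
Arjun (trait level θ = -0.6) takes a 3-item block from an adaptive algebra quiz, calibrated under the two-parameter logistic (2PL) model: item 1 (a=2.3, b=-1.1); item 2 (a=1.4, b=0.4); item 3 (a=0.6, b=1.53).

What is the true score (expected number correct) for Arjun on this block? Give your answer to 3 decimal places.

P(θ) = 1 / (1 + exp(−a(θ − b)))
P_1 = 1/(1+e^{-1.1500}) = 0.7595
P_2 = 1/(1+e^{1.4000}) = 0.1978
P_3 = 1/(1+e^{1.2780}) = 0.2179
E[score] = 0.7595 + 0.1978 + 0.2179 = 1.1752

1.175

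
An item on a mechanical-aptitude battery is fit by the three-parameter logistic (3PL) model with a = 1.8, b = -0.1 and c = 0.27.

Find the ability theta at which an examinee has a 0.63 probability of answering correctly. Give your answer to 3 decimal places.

-0.115

P(theta) = c + (1 − c) · 1 / (1 + exp(−a(theta − b)))
Remove guessing floor: (0.63 − 0.27)/(1 − 0.27) = 0.4932
logit = ln(0.4932/0.5068) = -0.0274
theta = b + logit/(a) = -0.1 + (-0.0274)/1.8000 = -0.1152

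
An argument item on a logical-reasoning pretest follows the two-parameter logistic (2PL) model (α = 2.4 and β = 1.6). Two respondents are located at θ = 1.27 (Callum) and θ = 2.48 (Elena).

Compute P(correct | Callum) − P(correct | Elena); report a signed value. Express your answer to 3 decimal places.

-0.580

P(θ) = 1 / (1 + exp(−α(θ − β)))
P(Callum) = 0.3117  [exponent -0.7920]
P(Elena) = 0.8921  [exponent 2.1120]
Difference = 0.3117 − 0.8921 = -0.5803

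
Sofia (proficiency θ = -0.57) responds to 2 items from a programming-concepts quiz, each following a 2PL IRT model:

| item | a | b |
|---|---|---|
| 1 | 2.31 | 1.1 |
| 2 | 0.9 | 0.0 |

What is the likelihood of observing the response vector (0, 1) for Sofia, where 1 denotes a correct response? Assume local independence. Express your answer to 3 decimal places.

P(θ) = 1 / (1 + exp(−a(θ − b)))
P_1 = 1/(1+e^{3.8577}) = 0.0207
P_2 = 1/(1+e^{0.5130}) = 0.3745
L = (1−P_1) × P_2 = 0.9793 × 0.3745 = 0.36675

0.367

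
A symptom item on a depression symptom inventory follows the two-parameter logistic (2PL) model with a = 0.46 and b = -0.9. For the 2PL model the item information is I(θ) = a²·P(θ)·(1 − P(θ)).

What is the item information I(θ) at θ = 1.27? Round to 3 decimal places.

0.042

P = 1/(1+e^{-0.9982}) = 0.7307
P(1−P) = 0.7307 × 0.2693 = 0.1968
I = a² × P(1−P) = 0.46² × 0.1968 = 0.04164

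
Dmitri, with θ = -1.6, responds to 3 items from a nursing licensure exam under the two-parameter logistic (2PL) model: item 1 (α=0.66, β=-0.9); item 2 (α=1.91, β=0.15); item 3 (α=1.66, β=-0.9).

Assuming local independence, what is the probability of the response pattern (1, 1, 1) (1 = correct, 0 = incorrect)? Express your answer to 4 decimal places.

P(θ) = 1 / (1 + exp(−α(θ − β)))
P_1 = 1/(1+e^{0.4620}) = 0.3865
P_2 = 1/(1+e^{3.3425}) = 0.0341
P_3 = 1/(1+e^{1.1620}) = 0.2383
L = P_1 × P_2 × P_3 = 0.3865 × 0.0341 × 0.2383 = 0.00314

0.0031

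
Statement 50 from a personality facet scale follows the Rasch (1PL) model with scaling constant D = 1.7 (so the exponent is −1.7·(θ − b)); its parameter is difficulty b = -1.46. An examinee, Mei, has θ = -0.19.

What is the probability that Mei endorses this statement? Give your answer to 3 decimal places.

0.897

P(θ) = 1 / (1 + exp(−D·(θ − b)))
Exponent: 1.7 × (-0.19 − (-1.46)) = 2.1590
1/(1 + e^{-2.1590}) = 0.8965
P = 0.8965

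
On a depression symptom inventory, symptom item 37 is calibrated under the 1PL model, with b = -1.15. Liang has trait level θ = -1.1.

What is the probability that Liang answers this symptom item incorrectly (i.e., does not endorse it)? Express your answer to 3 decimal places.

P(θ) = 1 / (1 + exp(−(θ − b)))
Exponent: (-1.1 − (-1.15)) = 0.0500
1/(1 + e^{-0.0500}) = 0.5125
P = 0.5125
P(incorrect) = 1 − 0.5125 = 0.4875

0.488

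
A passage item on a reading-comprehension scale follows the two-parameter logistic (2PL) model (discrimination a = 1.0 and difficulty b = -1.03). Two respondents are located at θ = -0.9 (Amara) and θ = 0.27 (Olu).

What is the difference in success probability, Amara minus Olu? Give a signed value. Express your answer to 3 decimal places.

-0.253

P(θ) = 1 / (1 + exp(−a(θ − b)))
P(Amara) = 0.5325  [exponent 0.1300]
P(Olu) = 0.7858  [exponent 1.3000]
Difference = 0.5325 − 0.7858 = -0.2534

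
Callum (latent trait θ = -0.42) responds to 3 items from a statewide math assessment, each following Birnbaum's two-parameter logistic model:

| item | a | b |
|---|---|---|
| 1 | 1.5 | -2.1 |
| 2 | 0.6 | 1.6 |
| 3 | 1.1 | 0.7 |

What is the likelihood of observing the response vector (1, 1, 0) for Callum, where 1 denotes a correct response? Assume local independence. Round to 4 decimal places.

0.1643

P(θ) = 1 / (1 + exp(−a(θ − b)))
P_1 = 1/(1+e^{-2.5200}) = 0.9255
P_2 = 1/(1+e^{1.2120}) = 0.2293
P_3 = 1/(1+e^{1.2320}) = 0.2258
L = P_1 × P_2 × (1−P_3) = 0.9255 × 0.2293 × 0.7742 = 0.16433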